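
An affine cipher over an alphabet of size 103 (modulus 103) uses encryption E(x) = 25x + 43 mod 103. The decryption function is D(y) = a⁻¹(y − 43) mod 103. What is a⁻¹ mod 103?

Apply the Euclidean algorithm to 103 and 25:
103 = 4·25 + 3
25 = 8·3 + 1
3 = 3·1 + 0
The gcd is 1. Working backward:
1 = 25 − 8·3
1 = −8·103 + 33·25
So 25·33 ≡ 1 (mod 103).

33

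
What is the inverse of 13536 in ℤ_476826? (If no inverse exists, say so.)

no inverse exists

Euclidean algorithm on 476826, 13536:
476826 = 35×13536 + 3066
13536 = 4×3066 + 1272
3066 = 2×1272 + 522
1272 = 2×522 + 228
522 = 2×228 + 66
228 = 3×66 + 30
66 = 2×30 + 6
30 = 5×6 + 0
Since gcd = 6 > 1, 13536 is not a unit mod 476826.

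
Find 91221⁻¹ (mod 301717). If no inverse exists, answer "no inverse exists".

no inverse exists

Euclidean algorithm on 301717, 91221:
301717 = 3·91221 + 28054
91221 = 3·28054 + 7059
28054 = 3·7059 + 6877
7059 = 1·6877 + 182
6877 = 37·182 + 143
182 = 1·143 + 39
143 = 3·39 + 26
39 = 1·26 + 13
26 = 2·13 + 0
gcd(91221, 301717) = 13 ≠ 1, so 91221 has no multiplicative inverse modulo 301717.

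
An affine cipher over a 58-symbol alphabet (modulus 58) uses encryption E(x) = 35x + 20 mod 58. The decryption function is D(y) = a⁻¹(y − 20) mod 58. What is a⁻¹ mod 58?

5

Extended Euclidean algorithm:
58 = 1·35 + 23
35 = 1·23 + 12
23 = 1·12 + 11
12 = 1·11 + 1
11 = 11·1 + 0
Since gcd(35, 58) = 1, back-substitute to write 1 as a combination:
1 = 12 − 11
1 = −23 + 2·12
1 = 2·35 − 3·23
1 = −3·58 + 5·35
So 35·5 ≡ 1 (mod 58).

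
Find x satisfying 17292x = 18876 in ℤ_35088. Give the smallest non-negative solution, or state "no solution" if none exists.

First find gcd(17292, 35088):
35088 = 2*17292 + 504
17292 = 34*504 + 156
504 = 3*156 + 36
156 = 4*36 + 12
36 = 3*12 + 0
gcd = 12 and 12 | 18876, so solutions exist. Divide through by 12: 1441x ≡ 1573 (mod 2924).
Now find 1441⁻¹ mod 2924:
2924 = 2×1441 + 42
1441 = 34×42 + 13
42 = 3×13 + 3
13 = 4×3 + 1
3 = 3×1 + 0
Back-substitute:
1 = 13 − 4·3
1 = −4·42 + 13·13
1 = 13·1441 − 446·42
1 = −446·2924 + 905·1441
So 1441⁻¹ ≡ 905 (mod 2924).
Then x ≡ 905·1573 ≡ 2501 (mod 2924); the smallest non-negative solution is x = 2501.

2501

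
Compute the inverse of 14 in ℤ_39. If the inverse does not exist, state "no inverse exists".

14

Extended Euclidean algorithm:
39 = 2*14 + 11
14 = 1*11 + 3
11 = 3*3 + 2
3 = 1*2 + 1
2 = 2*1 + 0
The gcd is 1. Working backward:
1 = 3 − 2
1 = −11 + 4·3
1 = 4·14 − 5·11
1 = −5·39 + 14·14
So 14·14 ≡ 1 (mod 39).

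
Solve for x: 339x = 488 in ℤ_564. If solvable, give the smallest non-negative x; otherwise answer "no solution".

no solution

gcd(339, 564):
564 = 1*339 + 225
339 = 1*225 + 114
225 = 1*114 + 111
114 = 1*111 + 3
111 = 37*3 + 0
gcd = 3, but 3 ∤ 488, so the congruence has no solution.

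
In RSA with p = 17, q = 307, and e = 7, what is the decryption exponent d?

φ(n) = (p−1)(q−1) = 16·306 = 4896.
Need d with 7·d ≡ 1 (mod 4896). Apply the extended Euclidean algorithm:
4896 = 699·7 + 3
7 = 2·3 + 1
3 = 3·1 + 0
Back-substitute:
1 = 7 − 2·3
1 = −2·4896 + 1399·7
So 7·1399 ≡ 1 (mod 4896), hence d = 1399.

1399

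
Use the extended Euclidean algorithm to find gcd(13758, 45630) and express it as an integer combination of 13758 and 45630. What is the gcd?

6

Euclidean algorithm:
45630 = 3*13758 + 4356
13758 = 3*4356 + 690
4356 = 6*690 + 216
690 = 3*216 + 42
216 = 5*42 + 6
42 = 7*6 + 0
gcd(13758, 45630) = 6.
Working backward:
6 = 216 − 5·42
6 = −5·690 + 16·216
6 = 16·4356 − 101·690
6 = −101·13758 + 319·4356
6 = 319·45630 − 1058·13758
So 6 = (319)·45630 + (-1058)·13758.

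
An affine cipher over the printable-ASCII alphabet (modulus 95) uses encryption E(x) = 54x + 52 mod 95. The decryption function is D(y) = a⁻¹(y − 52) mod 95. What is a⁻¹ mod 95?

Apply the Euclidean algorithm to 95 and 54:
95 = 1·54 + 41
54 = 1·41 + 13
41 = 3·13 + 2
13 = 6·2 + 1
2 = 2·1 + 0
The gcd is 1. Working backward:
1 = 13 − 6·2
1 = −6·41 + 19·13
1 = 19·54 − 25·41
1 = −25·95 + 44·54
So 54·44 ≡ 1 (mod 95).

44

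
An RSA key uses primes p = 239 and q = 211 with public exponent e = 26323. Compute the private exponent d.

28327

φ(n) = (p−1)(q−1) = 238·210 = 49980.
Need d with 26323·d ≡ 1 (mod 49980). Apply the extended Euclidean algorithm:
49980 = 1·26323 + 23657
26323 = 1·23657 + 2666
23657 = 8·2666 + 2329
2666 = 1·2329 + 337
2329 = 6·337 + 307
337 = 1·307 + 30
307 = 10·30 + 7
30 = 4·7 + 2
7 = 3·2 + 1
2 = 2·1 + 0
Back-substitute:
1 = 7 − 3·2
1 = −3·30 + 13·7
1 = 13·307 − 133·30
1 = −133·337 + 146·307
1 = 146·2329 − 1009·337
1 = −1009·2666 + 1155·2329
1 = 1155·23657 − 10249·2666
1 = −10249·26323 + 11404·23657
1 = 11404·49980 − 21653·26323
So 26323·(-21653) ≡ 1 (mod 49980), hence d ≡ -21653 ≡ 28327 (mod 49980).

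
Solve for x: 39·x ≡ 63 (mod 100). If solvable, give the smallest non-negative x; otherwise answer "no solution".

17

First find gcd(39, 100):
100 = 2×39 + 22
39 = 1×22 + 17
22 = 1×17 + 5
17 = 3×5 + 2
5 = 2×2 + 1
2 = 2×1 + 0
gcd = 1, so a unique solution mod 100 exists.
Back-substitute for the Bézout coefficients:
1 = 5 − 2·2
1 = −2·17 + 7·5
1 = 7·22 − 9·17
1 = −9·39 + 16·22
1 = 16·100 − 41·39
So 39·(-41) ≡ 1 (mod 100), giving 39⁻¹ ≡ 59.
x ≡ 39⁻¹·63 ≡ 59·63 ≡ 17 (mod 100).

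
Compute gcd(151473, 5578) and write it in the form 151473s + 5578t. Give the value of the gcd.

Apply Euclid's algorithm to 151473 and 5578:
151473 = 27·5578 + 867
5578 = 6·867 + 376
867 = 2·376 + 115
376 = 3·115 + 31
115 = 3·31 + 22
31 = 1·22 + 9
22 = 2·9 + 4
9 = 2·4 + 1
4 = 4·1 + 0
gcd(151473, 5578) = 1.
Working backward:
1 = 9 − 2·4
1 = −2·22 + 5·9
1 = 5·31 − 7·22
1 = −7·115 + 26·31
1 = 26·376 − 85·115
1 = −85·867 + 196·376
1 = 196·5578 − 1261·867
1 = −1261·151473 + 34243·5578
So 1 = (-1261)·151473 + (34243)·5578.

1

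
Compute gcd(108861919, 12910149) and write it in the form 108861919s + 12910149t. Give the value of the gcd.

1

Apply Euclid's algorithm to 108861919 and 12910149:
108861919 = 8·12910149 + 5580727
12910149 = 2·5580727 + 1748695
5580727 = 3·1748695 + 334642
1748695 = 5·334642 + 75485
334642 = 4·75485 + 32702
75485 = 2·32702 + 10081
32702 = 3·10081 + 2459
10081 = 4·2459 + 245
2459 = 10·245 + 9
245 = 27·9 + 2
9 = 4·2 + 1
2 = 2·1 + 0
gcd(108861919, 12910149) = 1.
Working backward:
1 = 9 − 4·2
1 = −4·245 + 109·9
1 = 109·2459 − 1094·245
1 = −1094·10081 + 4485·2459
1 = 4485·32702 − 14549·10081
1 = −14549·75485 + 33583·32702
1 = 33583·334642 − 148881·75485
1 = −148881·1748695 + 777988·334642
1 = 777988·5580727 − 2482845·1748695
1 = −2482845·12910149 + 5743678·5580727
1 = 5743678·108861919 − 48432269·12910149
So 1 = (5743678)·108861919 + (-48432269)·12910149.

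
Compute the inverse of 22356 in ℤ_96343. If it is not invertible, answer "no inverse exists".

Apply the Euclidean algorithm to 96343 and 22356:
96343 = 4·22356 + 6919
22356 = 3·6919 + 1599
6919 = 4·1599 + 523
1599 = 3·523 + 30
523 = 17·30 + 13
30 = 2·13 + 4
13 = 3·4 + 1
4 = 4·1 + 0
The gcd is 1. Working backward:
1 = 13 − 3·4
1 = −3·30 + 7·13
1 = 7·523 − 122·30
1 = −122·1599 + 373·523
1 = 373·6919 − 1614·1599
1 = −1614·22356 + 5215·6919
1 = 5215·96343 − 22474·22356
Thus 22356·(-22474) ≡ 1 (mod 96343); reducing, -22474 mod 96343 = 73869.

73869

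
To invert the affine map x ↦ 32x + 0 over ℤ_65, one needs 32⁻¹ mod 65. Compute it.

63

Extended Euclidean algorithm:
65 = 2*32 + 1
32 = 32*1 + 0
Since gcd(32, 65) = 1, back-substitute to write 1 as a combination:
1 = 65 − 2·32
So 32·(-2) ≡ 1 (mod 65), and -2 ≡ 63 (mod 65).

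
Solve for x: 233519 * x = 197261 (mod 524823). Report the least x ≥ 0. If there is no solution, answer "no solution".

gcd(233519, 524823):
524823 = 2·233519 + 57785
233519 = 4·57785 + 2379
57785 = 24·2379 + 689
2379 = 3·689 + 312
689 = 2·312 + 65
312 = 4·65 + 52
65 = 1·52 + 13
52 = 4·13 + 0
gcd = 13, but 13 ∤ 197261, so the congruence has no solution.

no solution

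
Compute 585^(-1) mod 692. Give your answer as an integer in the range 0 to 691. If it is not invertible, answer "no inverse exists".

97

Apply the Euclidean algorithm to 692 and 585:
692 = 1×585 + 107
585 = 5×107 + 50
107 = 2×50 + 7
50 = 7×7 + 1
7 = 7×1 + 0
Since gcd(585, 692) = 1, back-substitute to write 1 as a combination:
1 = 50 − 7·7
1 = −7·107 + 15·50
1 = 15·585 − 82·107
1 = −82·692 + 97·585
So 585·97 ≡ 1 (mod 692).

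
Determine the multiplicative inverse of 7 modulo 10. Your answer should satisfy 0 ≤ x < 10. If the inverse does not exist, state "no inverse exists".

Extended Euclidean algorithm:
10 = 1·7 + 3
7 = 2·3 + 1
3 = 3·1 + 0
Since gcd(7, 10) = 1, back-substitute to write 1 as a combination:
1 = 7 − 2·3
1 = −2·10 + 3·7
So 7·3 ≡ 1 (mod 10).

3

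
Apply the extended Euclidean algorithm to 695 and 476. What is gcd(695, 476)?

Apply Euclid's algorithm to 695 and 476:
695 = 1×476 + 219
476 = 2×219 + 38
219 = 5×38 + 29
38 = 1×29 + 9
29 = 3×9 + 2
9 = 4×2 + 1
2 = 2×1 + 0
gcd(695, 476) = 1.
Back-substituting:
1 = 9 − 4·2
1 = −4·29 + 13·9
1 = 13·38 − 17·29
1 = −17·219 + 98·38
1 = 98·476 − 213·219
1 = −213·695 + 311·476
So 1 = (-213)·695 + (311)·476.

1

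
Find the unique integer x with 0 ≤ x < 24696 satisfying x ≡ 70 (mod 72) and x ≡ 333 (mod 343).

2734

Write x = 70 + 72·k. Then 72·k ≡ 333 − 70 ≡ 263 (mod 343).
Need 72⁻¹ mod 343. Extended Euclid on (343, 72):
343 = 4·72 + 55
72 = 1·55 + 17
55 = 3·17 + 4
17 = 4·4 + 1
4 = 4·1 + 0
Back-substitute:
1 = 17 − 4·4
1 = −4·55 + 13·17
1 = 13·72 − 17·55
1 = −17·343 + 81·72
72⁻¹ ≡ 81 (mod 343), so k ≡ 81·263 ≡ 37 (mod 343).
x = 70 + 72·37 = 2734.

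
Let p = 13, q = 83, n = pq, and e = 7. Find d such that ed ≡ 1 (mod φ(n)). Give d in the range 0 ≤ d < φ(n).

703

φ(n) = (p−1)(q−1) = 12·82 = 984.
Need d with 7·d ≡ 1 (mod 984). Apply the extended Euclidean algorithm:
984 = 140*7 + 4
7 = 1*4 + 3
4 = 1*3 + 1
3 = 3*1 + 0
Back-substitute:
1 = 4 − 3
1 = −7 + 2·4
1 = 2·984 − 281·7
So 7·(-281) ≡ 1 (mod 984), hence d ≡ -281 ≡ 703 (mod 984).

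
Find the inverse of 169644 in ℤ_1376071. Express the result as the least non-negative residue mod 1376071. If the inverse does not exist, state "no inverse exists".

gcd(1376071, 169644) by repeated division:
1376071 = 8*169644 + 18919
169644 = 8*18919 + 18292
18919 = 1*18292 + 627
18292 = 29*627 + 109
627 = 5*109 + 82
109 = 1*82 + 27
82 = 3*27 + 1
27 = 27*1 + 0
gcd = 1, so the inverse exists. Back-substitute:
1 = 82 − 3·27
1 = −3·109 + 4·82
1 = 4·627 − 23·109
1 = −23·18292 + 671·627
1 = 671·18919 − 694·18292
1 = −694·169644 + 6223·18919
1 = 6223·1376071 − 50478·169644
Hence 169644⁻¹ ≡ -50478 ≡ 1325593 (mod 1376071).

1325593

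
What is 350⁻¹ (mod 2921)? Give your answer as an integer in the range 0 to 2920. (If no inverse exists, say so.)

2245

gcd(2921, 350) by repeated division:
2921 = 8*350 + 121
350 = 2*121 + 108
121 = 1*108 + 13
108 = 8*13 + 4
13 = 3*4 + 1
4 = 4*1 + 0
The gcd is 1. Working backward:
1 = 13 − 3·4
1 = −3·108 + 25·13
1 = 25·121 − 28·108
1 = −28·350 + 81·121
1 = 81·2921 − 676·350
Thus 350·(-676) ≡ 1 (mod 2921); reducing, -676 mod 2921 = 2245.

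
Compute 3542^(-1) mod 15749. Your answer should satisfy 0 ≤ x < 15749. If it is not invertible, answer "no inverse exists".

12392

Apply the Euclidean algorithm to 15749 and 3542:
15749 = 4·3542 + 1581
3542 = 2·1581 + 380
1581 = 4·380 + 61
380 = 6·61 + 14
61 = 4·14 + 5
14 = 2·5 + 4
5 = 1·4 + 1
4 = 4·1 + 0
The gcd is 1. Working backward:
1 = 5 − 4
1 = −14 + 3·5
1 = 3·61 − 13·14
1 = −13·380 + 81·61
1 = 81·1581 − 337·380
1 = −337·3542 + 755·1581
1 = 755·15749 − 3357·3542
So 3542·(-3357) ≡ 1 (mod 15749), and -3357 ≡ 12392 (mod 15749).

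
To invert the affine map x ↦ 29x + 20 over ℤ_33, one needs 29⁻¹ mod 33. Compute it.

8

Apply the Euclidean algorithm to 33 and 29:
33 = 1*29 + 4
29 = 7*4 + 1
4 = 4*1 + 0
The gcd is 1. Working backward:
1 = 29 − 7·4
1 = −7·33 + 8·29
So 29·8 ≡ 1 (mod 33).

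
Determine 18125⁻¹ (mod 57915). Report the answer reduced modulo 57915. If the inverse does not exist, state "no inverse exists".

Compute gcd(18125, 57915):
57915 = 3·18125 + 3540
18125 = 5·3540 + 425
3540 = 8·425 + 140
425 = 3·140 + 5
140 = 28·5 + 0
gcd(18125, 57915) = 5 ≠ 1, so 18125 has no multiplicative inverse modulo 57915.

no inverse exists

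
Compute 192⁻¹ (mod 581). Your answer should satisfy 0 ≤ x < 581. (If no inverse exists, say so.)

348

gcd(581, 192) by repeated division:
581 = 3·192 + 5
192 = 38·5 + 2
5 = 2·2 + 1
2 = 2·1 + 0
The gcd is 1. Working backward:
1 = 5 − 2·2
1 = −2·192 + 77·5
1 = 77·581 − 233·192
Hence 192⁻¹ ≡ -233 ≡ 348 (mod 581).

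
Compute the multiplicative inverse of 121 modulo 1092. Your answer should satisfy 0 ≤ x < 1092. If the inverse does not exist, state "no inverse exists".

361

Extended Euclidean algorithm:
1092 = 9·121 + 3
121 = 40·3 + 1
3 = 3·1 + 0
Since gcd(121, 1092) = 1, back-substitute to write 1 as a combination:
1 = 121 − 40·3
1 = −40·1092 + 361·121
So 121·361 ≡ 1 (mod 1092).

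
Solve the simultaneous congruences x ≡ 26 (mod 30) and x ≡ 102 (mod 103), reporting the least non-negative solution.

926

Write x = 26 + 30·k. Then 30·k ≡ 102 − 26 ≡ 76 (mod 103).
Need 30⁻¹ mod 103. Extended Euclid on (103, 30):
103 = 3*30 + 13
30 = 2*13 + 4
13 = 3*4 + 1
4 = 4*1 + 0
Back-substitute:
1 = 13 − 3·4
1 = −3·30 + 7·13
1 = 7·103 − 24·30
30⁻¹ ≡ 79 (mod 103), so k ≡ 79·76 ≡ 30 (mod 103).
x = 26 + 30·30 = 926.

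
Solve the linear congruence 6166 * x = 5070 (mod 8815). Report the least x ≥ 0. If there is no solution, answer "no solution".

First find gcd(6166, 8815):
8815 = 1·6166 + 2649
6166 = 2·2649 + 868
2649 = 3·868 + 45
868 = 19·45 + 13
45 = 3·13 + 6
13 = 2·6 + 1
6 = 6·1 + 0
gcd = 1, so a unique solution mod 8815 exists.
Back-substitute for the Bézout coefficients:
1 = 13 − 2·6
1 = −2·45 + 7·13
1 = 7·868 − 135·45
1 = −135·2649 + 412·868
1 = 412·6166 − 959·2649
1 = −959·8815 + 1371·6166
So 6166·(1371) ≡ 1 (mod 8815), giving 6166⁻¹ ≡ 1371.
x ≡ 6166⁻¹·5070 ≡ 1371·5070 ≡ 4750 (mod 8815).

4750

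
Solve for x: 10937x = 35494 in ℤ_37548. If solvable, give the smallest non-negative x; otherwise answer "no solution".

First find gcd(10937, 37548):
37548 = 3·10937 + 4737
10937 = 2·4737 + 1463
4737 = 3·1463 + 348
1463 = 4·348 + 71
348 = 4·71 + 64
71 = 1·64 + 7
64 = 9·7 + 1
7 = 7·1 + 0
gcd = 1, so a unique solution mod 37548 exists.
Back-substitute for the Bézout coefficients:
1 = 64 − 9·7
1 = −9·71 + 10·64
1 = 10·348 − 49·71
1 = −49·1463 + 206·348
1 = 206·4737 − 667·1463
1 = −667·10937 + 1540·4737
1 = 1540·37548 − 5287·10937
So 10937·(-5287) ≡ 1 (mod 37548), giving 10937⁻¹ ≡ 32261.
x ≡ 10937⁻¹·35494 ≡ 32261·35494 ≡ 8126 (mod 37548).

8126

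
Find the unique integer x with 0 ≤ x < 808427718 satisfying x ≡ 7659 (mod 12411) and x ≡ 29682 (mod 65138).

Write x = 7659 + 12411·k. Then 12411·k ≡ 29682 − 7659 ≡ 22023 (mod 65138).
Need 12411⁻¹ mod 65138. Extended Euclid on (65138, 12411):
65138 = 5*12411 + 3083
12411 = 4*3083 + 79
3083 = 39*79 + 2
79 = 39*2 + 1
2 = 2*1 + 0
Back-substitute:
1 = 79 − 39·2
1 = −39·3083 + 1522·79
1 = 1522·12411 − 6127·3083
1 = −6127·65138 + 32157·12411
12411⁻¹ ≡ 32157 (mod 65138), so k ≡ 32157·22023 ≡ 13275 (mod 65138).
x = 7659 + 12411·13275 = 164763684.

164763684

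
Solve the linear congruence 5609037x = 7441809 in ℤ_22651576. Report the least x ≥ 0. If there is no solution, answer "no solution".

940821

First find gcd(5609037, 22651576):
22651576 = 4*5609037 + 215428
5609037 = 26*215428 + 7909
215428 = 27*7909 + 1885
7909 = 4*1885 + 369
1885 = 5*369 + 40
369 = 9*40 + 9
40 = 4*9 + 4
9 = 2*4 + 1
4 = 4*1 + 0
gcd = 1, so a unique solution mod 22651576 exists.
Back-substitute for the Bézout coefficients:
1 = 9 − 2·4
1 = −2·40 + 9·9
1 = 9·369 − 83·40
1 = −83·1885 + 424·369
1 = 424·7909 − 1779·1885
1 = −1779·215428 + 48457·7909
1 = 48457·5609037 − 1261661·215428
1 = −1261661·22651576 + 5095101·5609037
So 5609037·(5095101) ≡ 1 (mod 22651576), giving 5609037⁻¹ ≡ 5095101.
x ≡ 5609037⁻¹·7441809 ≡ 5095101·7441809 ≡ 940821 (mod 22651576).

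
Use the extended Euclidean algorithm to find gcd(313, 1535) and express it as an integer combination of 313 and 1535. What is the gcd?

1

Repeated division:
1535 = 4×313 + 283
313 = 1×283 + 30
283 = 9×30 + 13
30 = 2×13 + 4
13 = 3×4 + 1
4 = 4×1 + 0
gcd(313, 1535) = 1.
Express as a combination:
1 = 13 − 3·4
1 = −3·30 + 7·13
1 = 7·283 − 66·30
1 = −66·313 + 73·283
1 = 73·1535 − 358·313
So 1 = (73)·1535 + (-358)·313.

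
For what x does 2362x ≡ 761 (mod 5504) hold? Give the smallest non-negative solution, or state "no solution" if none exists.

gcd(2362, 5504):
5504 = 2×2362 + 780
2362 = 3×780 + 22
780 = 35×22 + 10
22 = 2×10 + 2
10 = 5×2 + 0
gcd = 2, but 2 ∤ 761, so the congruence has no solution.

no solution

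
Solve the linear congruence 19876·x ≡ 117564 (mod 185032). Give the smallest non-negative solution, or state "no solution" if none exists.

17675

First find gcd(19876, 185032):
185032 = 9×19876 + 6148
19876 = 3×6148 + 1432
6148 = 4×1432 + 420
1432 = 3×420 + 172
420 = 2×172 + 76
172 = 2×76 + 20
76 = 3×20 + 16
20 = 1×16 + 4
16 = 4×4 + 0
gcd = 4 and 4 | 117564, so solutions exist. Divide through by 4: 4969x ≡ 29391 (mod 46258).
Now find 4969⁻¹ mod 46258:
46258 = 9·4969 + 1537
4969 = 3·1537 + 358
1537 = 4·358 + 105
358 = 3·105 + 43
105 = 2·43 + 19
43 = 2·19 + 5
19 = 3·5 + 4
5 = 1·4 + 1
4 = 4·1 + 0
Back-substitute:
1 = 5 − 4
1 = −19 + 4·5
1 = 4·43 − 9·19
1 = −9·105 + 22·43
1 = 22·358 − 75·105
1 = −75·1537 + 322·358
1 = 322·4969 − 1041·1537
1 = −1041·46258 + 9691·4969
So 4969⁻¹ ≡ 9691 (mod 46258).
Then x ≡ 9691·29391 ≡ 17675 (mod 46258); the smallest non-negative solution is x = 17675.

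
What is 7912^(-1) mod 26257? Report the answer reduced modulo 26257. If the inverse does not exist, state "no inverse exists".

6395

Apply the Euclidean algorithm to 26257 and 7912:
26257 = 3×7912 + 2521
7912 = 3×2521 + 349
2521 = 7×349 + 78
349 = 4×78 + 37
78 = 2×37 + 4
37 = 9×4 + 1
4 = 4×1 + 0
gcd = 1, so the inverse exists. Back-substitute:
1 = 37 − 9·4
1 = −9·78 + 19·37
1 = 19·349 − 85·78
1 = −85·2521 + 614·349
1 = 614·7912 − 1927·2521
1 = −1927·26257 + 6395·7912
So 7912·6395 ≡ 1 (mod 26257).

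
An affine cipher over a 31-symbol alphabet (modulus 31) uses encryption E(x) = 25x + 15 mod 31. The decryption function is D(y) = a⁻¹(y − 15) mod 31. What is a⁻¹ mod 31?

Extended Euclidean algorithm:
31 = 1*25 + 6
25 = 4*6 + 1
6 = 6*1 + 0
Since gcd(25, 31) = 1, back-substitute to write 1 as a combination:
1 = 25 − 4·6
1 = −4·31 + 5·25
So 25·5 ≡ 1 (mod 31).

5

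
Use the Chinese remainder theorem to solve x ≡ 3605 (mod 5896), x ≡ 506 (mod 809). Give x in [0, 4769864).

Write x = 3605 + 5896·k. Then 5896·k ≡ 506 − 3605 ≡ 137 (mod 809).
Need 5896⁻¹ mod 809. Extended Euclid on (809, 233):
809 = 3*233 + 110
233 = 2*110 + 13
110 = 8*13 + 6
13 = 2*6 + 1
6 = 6*1 + 0
Back-substitute:
1 = 13 − 2·6
1 = −2·110 + 17·13
1 = 17·233 − 36·110
1 = −36·809 + 125·233
5896⁻¹ ≡ 125 (mod 809), so k ≡ 125·137 ≡ 136 (mod 809).
x = 3605 + 5896·136 = 805461.

805461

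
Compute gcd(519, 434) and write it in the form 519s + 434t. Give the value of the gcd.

1

Apply Euclid's algorithm to 519 and 434:
519 = 1*434 + 85
434 = 5*85 + 9
85 = 9*9 + 4
9 = 2*4 + 1
4 = 4*1 + 0
gcd(519, 434) = 1.
Working backward:
1 = 9 − 2·4
1 = −2·85 + 19·9
1 = 19·434 − 97·85
1 = −97·519 + 116·434
So 1 = (-97)·519 + (116)·434.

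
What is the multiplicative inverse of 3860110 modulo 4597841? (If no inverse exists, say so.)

3156958

Apply the Euclidean algorithm to 4597841 and 3860110:
4597841 = 1×3860110 + 737731
3860110 = 5×737731 + 171455
737731 = 4×171455 + 51911
171455 = 3×51911 + 15722
51911 = 3×15722 + 4745
15722 = 3×4745 + 1487
4745 = 3×1487 + 284
1487 = 5×284 + 67
284 = 4×67 + 16
67 = 4×16 + 3
16 = 5×3 + 1
3 = 3×1 + 0
Since gcd(3860110, 4597841) = 1, back-substitute to write 1 as a combination:
1 = 16 − 5·3
1 = −5·67 + 21·16
1 = 21·284 − 89·67
1 = −89·1487 + 466·284
1 = 466·4745 − 1487·1487
1 = −1487·15722 + 4927·4745
1 = 4927·51911 − 16268·15722
1 = −16268·171455 + 53731·51911
1 = 53731·737731 − 231192·171455
1 = −231192·3860110 + 1209691·737731
1 = 1209691·4597841 − 1440883·3860110
Thus 3860110·(-1440883) ≡ 1 (mod 4597841); reducing, -1440883 mod 4597841 = 3156958.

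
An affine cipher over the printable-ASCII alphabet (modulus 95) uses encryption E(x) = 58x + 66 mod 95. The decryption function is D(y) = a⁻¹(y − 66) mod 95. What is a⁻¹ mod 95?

Extended Euclidean algorithm:
95 = 1*58 + 37
58 = 1*37 + 21
37 = 1*21 + 16
21 = 1*16 + 5
16 = 3*5 + 1
5 = 5*1 + 0
Since gcd(58, 95) = 1, back-substitute to write 1 as a combination:
1 = 16 − 3·5
1 = −3·21 + 4·16
1 = 4·37 − 7·21
1 = −7·58 + 11·37
1 = 11·95 − 18·58
Hence 58⁻¹ ≡ -18 ≡ 77 (mod 95).

77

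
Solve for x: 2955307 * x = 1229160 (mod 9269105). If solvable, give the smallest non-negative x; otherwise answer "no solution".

First find gcd(2955307, 9269105):
9269105 = 3*2955307 + 403184
2955307 = 7*403184 + 133019
403184 = 3*133019 + 4127
133019 = 32*4127 + 955
4127 = 4*955 + 307
955 = 3*307 + 34
307 = 9*34 + 1
34 = 34*1 + 0
gcd = 1, so a unique solution mod 9269105 exists.
Back-substitute for the Bézout coefficients:
1 = 307 − 9·34
1 = −9·955 + 28·307
1 = 28·4127 − 121·955
1 = −121·133019 + 3900·4127
1 = 3900·403184 − 11821·133019
1 = −11821·2955307 + 86647·403184
1 = 86647·9269105 − 271762·2955307
So 2955307·(-271762) ≡ 1 (mod 9269105), giving 2955307⁻¹ ≡ 8997343.
x ≡ 2955307⁻¹·1229160 ≡ 8997343·1229160 ≡ 1026070 (mod 9269105).

1026070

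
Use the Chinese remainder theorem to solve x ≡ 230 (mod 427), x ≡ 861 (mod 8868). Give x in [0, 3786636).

Write x = 230 + 427·k. Then 427·k ≡ 861 − 230 ≡ 631 (mod 8868).
Need 427⁻¹ mod 8868. Extended Euclid on (8868, 427):
8868 = 20·427 + 328
427 = 1·328 + 99
328 = 3·99 + 31
99 = 3·31 + 6
31 = 5·6 + 1
6 = 6·1 + 0
Back-substitute:
1 = 31 − 5·6
1 = −5·99 + 16·31
1 = 16·328 − 53·99
1 = −53·427 + 69·328
1 = 69·8868 − 1433·427
427⁻¹ ≡ 7435 (mod 8868), so k ≡ 7435·631 ≡ 313 (mod 8868).
x = 230 + 427·313 = 133881.

133881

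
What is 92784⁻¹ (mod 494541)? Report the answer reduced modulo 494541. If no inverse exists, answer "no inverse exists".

Compute gcd(92784, 494541):
494541 = 5*92784 + 30621
92784 = 3*30621 + 921
30621 = 33*921 + 228
921 = 4*228 + 9
228 = 25*9 + 3
9 = 3*3 + 0
Since gcd = 3 > 1, 92784 is not a unit mod 494541.

no inverse exists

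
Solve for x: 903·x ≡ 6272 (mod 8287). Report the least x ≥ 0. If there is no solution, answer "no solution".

First find gcd(903, 8287):
8287 = 9*903 + 160
903 = 5*160 + 103
160 = 1*103 + 57
103 = 1*57 + 46
57 = 1*46 + 11
46 = 4*11 + 2
11 = 5*2 + 1
2 = 2*1 + 0
gcd = 1, so a unique solution mod 8287 exists.
Back-substitute for the Bézout coefficients:
1 = 11 − 5·2
1 = −5·46 + 21·11
1 = 21·57 − 26·46
1 = −26·103 + 47·57
1 = 47·160 − 73·103
1 = −73·903 + 412·160
1 = 412·8287 − 3781·903
So 903·(-3781) ≡ 1 (mod 8287), giving 903⁻¹ ≡ 4506.
x ≡ 903⁻¹·6272 ≡ 4506·6272 ≡ 2962 (mod 8287).

2962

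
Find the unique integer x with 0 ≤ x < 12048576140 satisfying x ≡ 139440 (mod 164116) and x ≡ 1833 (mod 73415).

4839592048

Write x = 139440 + 164116·k. Then 164116·k ≡ 1833 − 139440 ≡ 9223 (mod 73415).
Need 164116⁻¹ mod 73415. Extended Euclid on (73415, 17286):
73415 = 4×17286 + 4271
17286 = 4×4271 + 202
4271 = 21×202 + 29
202 = 6×29 + 28
29 = 1×28 + 1
28 = 28×1 + 0
Back-substitute:
1 = 29 − 28
1 = −202 + 7·29
1 = 7·4271 − 148·202
1 = −148·17286 + 599·4271
1 = 599·73415 − 2544·17286
164116⁻¹ ≡ 70871 (mod 73415), so k ≡ 70871·9223 ≡ 29488 (mod 73415).
x = 139440 + 164116·29488 = 4839592048.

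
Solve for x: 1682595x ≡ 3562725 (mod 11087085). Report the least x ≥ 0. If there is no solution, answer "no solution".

49850

First find gcd(1682595, 11087085):
11087085 = 6*1682595 + 991515
1682595 = 1*991515 + 691080
991515 = 1*691080 + 300435
691080 = 2*300435 + 90210
300435 = 3*90210 + 29805
90210 = 3*29805 + 795
29805 = 37*795 + 390
795 = 2*390 + 15
390 = 26*15 + 0
gcd = 15 and 15 | 3562725, so solutions exist. Divide through by 15: 112173x ≡ 237515 (mod 739139).
Now find 112173⁻¹ mod 739139:
739139 = 6·112173 + 66101
112173 = 1·66101 + 46072
66101 = 1·46072 + 20029
46072 = 2·20029 + 6014
20029 = 3·6014 + 1987
6014 = 3·1987 + 53
1987 = 37·53 + 26
53 = 2·26 + 1
26 = 26·1 + 0
Back-substitute:
1 = 53 − 2·26
1 = −2·1987 + 75·53
1 = 75·6014 − 227·1987
1 = −227·20029 + 756·6014
1 = 756·46072 − 1739·20029
1 = −1739·66101 + 2495·46072
1 = 2495·112173 − 4234·66101
1 = −4234·739139 + 27899·112173
So 112173⁻¹ ≡ 27899 (mod 739139).
Then x ≡ 27899·237515 ≡ 49850 (mod 739139); the smallest non-negative solution is x = 49850.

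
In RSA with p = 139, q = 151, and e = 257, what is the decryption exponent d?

10793

φ(n) = (p−1)(q−1) = 138·150 = 20700.
Need d with 257·d ≡ 1 (mod 20700). Apply the extended Euclidean algorithm:
20700 = 80·257 + 140
257 = 1·140 + 117
140 = 1·117 + 23
117 = 5·23 + 2
23 = 11·2 + 1
2 = 2·1 + 0
Back-substitute:
1 = 23 − 11·2
1 = −11·117 + 56·23
1 = 56·140 − 67·117
1 = −67·257 + 123·140
1 = 123·20700 − 9907·257
So 257·(-9907) ≡ 1 (mod 20700), hence d ≡ -9907 ≡ 10793 (mod 20700).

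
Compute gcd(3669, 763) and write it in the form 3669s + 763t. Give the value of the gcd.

Repeated division:
3669 = 4×763 + 617
763 = 1×617 + 146
617 = 4×146 + 33
146 = 4×33 + 14
33 = 2×14 + 5
14 = 2×5 + 4
5 = 1×4 + 1
4 = 4×1 + 0
gcd(3669, 763) = 1.
Back-substituting:
1 = 5 − 4
1 = −14 + 3·5
1 = 3·33 − 7·14
1 = −7·146 + 31·33
1 = 31·617 − 131·146
1 = −131·763 + 162·617
1 = 162·3669 − 779·763
So 1 = (162)·3669 + (-779)·763.

1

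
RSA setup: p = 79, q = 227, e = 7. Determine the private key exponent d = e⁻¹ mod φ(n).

φ(n) = (p−1)(q−1) = 78·226 = 17628.
Need d with 7·d ≡ 1 (mod 17628). Apply the extended Euclidean algorithm:
17628 = 2518*7 + 2
7 = 3*2 + 1
2 = 2*1 + 0
Back-substitute:
1 = 7 − 3·2
1 = −3·17628 + 7555·7
So 7·7555 ≡ 1 (mod 17628), hence d = 7555.

7555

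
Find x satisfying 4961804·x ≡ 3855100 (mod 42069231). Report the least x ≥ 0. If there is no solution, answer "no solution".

First find gcd(4961804, 42069231):
42069231 = 8·4961804 + 2374799
4961804 = 2·2374799 + 212206
2374799 = 11·212206 + 40533
212206 = 5·40533 + 9541
40533 = 4·9541 + 2369
9541 = 4·2369 + 65
2369 = 36·65 + 29
65 = 2·29 + 7
29 = 4·7 + 1
7 = 7·1 + 0
gcd = 1, so a unique solution mod 42069231 exists.
Back-substitute for the Bézout coefficients:
1 = 29 − 4·7
1 = −4·65 + 9·29
1 = 9·2369 − 328·65
1 = −328·9541 + 1321·2369
1 = 1321·40533 − 5612·9541
1 = −5612·212206 + 29381·40533
1 = 29381·2374799 − 328803·212206
1 = −328803·4961804 + 686987·2374799
1 = 686987·42069231 − 5824699·4961804
So 4961804·(-5824699) ≡ 1 (mod 42069231), giving 4961804⁻¹ ≡ 36244532.
x ≡ 4961804⁻¹·3855100 ≡ 36244532·3855100 ≡ 33554429 (mod 42069231).

33554429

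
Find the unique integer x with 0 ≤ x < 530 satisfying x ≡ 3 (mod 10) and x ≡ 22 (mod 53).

393

Write x = 3 + 10·k. Then 10·k ≡ 22 − 3 ≡ 19 (mod 53).
Need 10⁻¹ mod 53. Extended Euclid on (53, 10):
53 = 5×10 + 3
10 = 3×3 + 1
3 = 3×1 + 0
Back-substitute:
1 = 10 − 3·3
1 = −3·53 + 16·10
10⁻¹ ≡ 16 (mod 53), so k ≡ 16·19 ≡ 39 (mod 53).
x = 3 + 10·39 = 393.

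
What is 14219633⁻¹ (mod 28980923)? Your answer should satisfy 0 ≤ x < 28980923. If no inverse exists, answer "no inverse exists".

28158724

Extended Euclidean algorithm:
28980923 = 2·14219633 + 541657
14219633 = 26·541657 + 136551
541657 = 3·136551 + 132004
136551 = 1·132004 + 4547
132004 = 29·4547 + 141
4547 = 32·141 + 35
141 = 4·35 + 1
35 = 35·1 + 0
Since gcd(14219633, 28980923) = 1, back-substitute to write 1 as a combination:
1 = 141 − 4·35
1 = −4·4547 + 129·141
1 = 129·132004 − 3745·4547
1 = −3745·136551 + 3874·132004
1 = 3874·541657 − 15367·136551
1 = −15367·14219633 + 403416·541657
1 = 403416·28980923 − 822199·14219633
Thus 14219633·(-822199) ≡ 1 (mod 28980923); reducing, -822199 mod 28980923 = 28158724.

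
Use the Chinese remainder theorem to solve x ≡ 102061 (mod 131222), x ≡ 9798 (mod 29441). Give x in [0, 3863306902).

Write x = 102061 + 131222·k. Then 131222·k ≡ 9798 − 102061 ≡ 25501 (mod 29441).
Need 131222⁻¹ mod 29441. Extended Euclid on (29441, 13458):
29441 = 2·13458 + 2525
13458 = 5·2525 + 833
2525 = 3·833 + 26
833 = 32·26 + 1
26 = 26·1 + 0
Back-substitute:
1 = 833 − 32·26
1 = −32·2525 + 97·833
1 = 97·13458 − 517·2525
1 = −517·29441 + 1131·13458
131222⁻¹ ≡ 1131 (mod 29441), so k ≡ 1131·25501 ≡ 18892 (mod 29441).
x = 102061 + 131222·18892 = 2479148085.

2479148085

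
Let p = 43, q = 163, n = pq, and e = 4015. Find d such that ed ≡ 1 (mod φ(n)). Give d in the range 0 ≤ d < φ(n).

1171

φ(n) = (p−1)(q−1) = 42·162 = 6804.
Need d with 4015·d ≡ 1 (mod 6804). Apply the extended Euclidean algorithm:
6804 = 1·4015 + 2789
4015 = 1·2789 + 1226
2789 = 2·1226 + 337
1226 = 3·337 + 215
337 = 1·215 + 122
215 = 1·122 + 93
122 = 1·93 + 29
93 = 3·29 + 6
29 = 4·6 + 5
6 = 1·5 + 1
5 = 5·1 + 0
Back-substitute:
1 = 6 − 5
1 = −29 + 5·6
1 = 5·93 − 16·29
1 = −16·122 + 21·93
1 = 21·215 − 37·122
1 = −37·337 + 58·215
1 = 58·1226 − 211·337
1 = −211·2789 + 480·1226
1 = 480·4015 − 691·2789
1 = −691·6804 + 1171·4015
So 4015·1171 ≡ 1 (mod 6804), hence d = 1171.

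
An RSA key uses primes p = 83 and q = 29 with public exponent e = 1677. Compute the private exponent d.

φ(n) = (p−1)(q−1) = 82·28 = 2296.
Need d with 1677·d ≡ 1 (mod 2296). Apply the extended Euclidean algorithm:
2296 = 1·1677 + 619
1677 = 2·619 + 439
619 = 1·439 + 180
439 = 2·180 + 79
180 = 2·79 + 22
79 = 3·22 + 13
22 = 1·13 + 9
13 = 1·9 + 4
9 = 2·4 + 1
4 = 4·1 + 0
Back-substitute:
1 = 9 − 2·4
1 = −2·13 + 3·9
1 = 3·22 − 5·13
1 = −5·79 + 18·22
1 = 18·180 − 41·79
1 = −41·439 + 100·180
1 = 100·619 − 141·439
1 = −141·1677 + 382·619
1 = 382·2296 − 523·1677
So 1677·(-523) ≡ 1 (mod 2296), hence d ≡ -523 ≡ 1773 (mod 2296).

1773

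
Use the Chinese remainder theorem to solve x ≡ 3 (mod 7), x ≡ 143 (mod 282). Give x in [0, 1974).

143

Write x = 3 + 7·k. Then 7·k ≡ 143 − 3 ≡ 140 (mod 282).
Need 7⁻¹ mod 282. Extended Euclid on (282, 7):
282 = 40*7 + 2
7 = 3*2 + 1
2 = 2*1 + 0
Back-substitute:
1 = 7 − 3·2
1 = −3·282 + 121·7
7⁻¹ ≡ 121 (mod 282), so k ≡ 121·140 ≡ 20 (mod 282).
x = 3 + 7·20 = 143.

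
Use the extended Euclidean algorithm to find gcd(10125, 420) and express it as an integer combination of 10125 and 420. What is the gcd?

Apply Euclid's algorithm to 10125 and 420:
10125 = 24×420 + 45
420 = 9×45 + 15
45 = 3×15 + 0
gcd(10125, 420) = 15.
Working backward:
15 = 420 − 9·45
15 = −9·10125 + 217·420
So 15 = (-9)·10125 + (217)·420.

15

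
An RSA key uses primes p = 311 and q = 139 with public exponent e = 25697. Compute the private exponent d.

25373

φ(n) = (p−1)(q−1) = 310·138 = 42780.
Need d with 25697·d ≡ 1 (mod 42780). Apply the extended Euclidean algorithm:
42780 = 1*25697 + 17083
25697 = 1*17083 + 8614
17083 = 1*8614 + 8469
8614 = 1*8469 + 145
8469 = 58*145 + 59
145 = 2*59 + 27
59 = 2*27 + 5
27 = 5*5 + 2
5 = 2*2 + 1
2 = 2*1 + 0
Back-substitute:
1 = 5 − 2·2
1 = −2·27 + 11·5
1 = 11·59 − 24·27
1 = −24·145 + 59·59
1 = 59·8469 − 3446·145
1 = −3446·8614 + 3505·8469
1 = 3505·17083 − 6951·8614
1 = −6951·25697 + 10456·17083
1 = 10456·42780 − 17407·25697
So 25697·(-17407) ≡ 1 (mod 42780), hence d ≡ -17407 ≡ 25373 (mod 42780).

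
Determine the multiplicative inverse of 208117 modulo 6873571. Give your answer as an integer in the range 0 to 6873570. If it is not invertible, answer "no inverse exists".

6516049

Extended Euclidean algorithm:
6873571 = 33·208117 + 5710
208117 = 36·5710 + 2557
5710 = 2·2557 + 596
2557 = 4·596 + 173
596 = 3·173 + 77
173 = 2·77 + 19
77 = 4·19 + 1
19 = 19·1 + 0
The gcd is 1. Working backward:
1 = 77 − 4·19
1 = −4·173 + 9·77
1 = 9·596 − 31·173
1 = −31·2557 + 133·596
1 = 133·5710 − 297·2557
1 = −297·208117 + 10825·5710
1 = 10825·6873571 − 357522·208117
Thus 208117·(-357522) ≡ 1 (mod 6873571); reducing, -357522 mod 6873571 = 6516049.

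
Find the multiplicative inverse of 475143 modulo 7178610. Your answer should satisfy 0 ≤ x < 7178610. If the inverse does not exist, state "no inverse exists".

no inverse exists

Euclidean algorithm on 7178610, 475143:
7178610 = 15*475143 + 51465
475143 = 9*51465 + 11958
51465 = 4*11958 + 3633
11958 = 3*3633 + 1059
3633 = 3*1059 + 456
1059 = 2*456 + 147
456 = 3*147 + 15
147 = 9*15 + 12
15 = 1*12 + 3
12 = 4*3 + 0
The gcd is 3, not 1, hence no inverse exists.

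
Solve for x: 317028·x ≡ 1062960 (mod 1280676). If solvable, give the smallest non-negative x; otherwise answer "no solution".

57661

First find gcd(317028, 1280676):
1280676 = 4·317028 + 12564
317028 = 25·12564 + 2928
12564 = 4·2928 + 852
2928 = 3·852 + 372
852 = 2·372 + 108
372 = 3·108 + 48
108 = 2·48 + 12
48 = 4·12 + 0
gcd = 12 and 12 | 1062960, so solutions exist. Divide through by 12: 26419x ≡ 88580 (mod 106723).
Now find 26419⁻¹ mod 106723:
106723 = 4×26419 + 1047
26419 = 25×1047 + 244
1047 = 4×244 + 71
244 = 3×71 + 31
71 = 2×31 + 9
31 = 3×9 + 4
9 = 2×4 + 1
4 = 4×1 + 0
Back-substitute:
1 = 9 − 2·4
1 = −2·31 + 7·9
1 = 7·71 − 16·31
1 = −16·244 + 55·71
1 = 55·1047 − 236·244
1 = −236·26419 + 5955·1047
1 = 5955·106723 − 24056·26419
So 26419·(-24056) ≡ 1 (mod 106723), i.e. 26419⁻¹ ≡ 82667.
Then x ≡ 82667·88580 ≡ 57661 (mod 106723); the smallest non-negative solution is x = 57661.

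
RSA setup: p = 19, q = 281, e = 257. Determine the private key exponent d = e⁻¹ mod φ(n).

353

φ(n) = (p−1)(q−1) = 18·280 = 5040.
Need d with 257·d ≡ 1 (mod 5040). Apply the extended Euclidean algorithm:
5040 = 19·257 + 157
257 = 1·157 + 100
157 = 1·100 + 57
100 = 1·57 + 43
57 = 1·43 + 14
43 = 3·14 + 1
14 = 14·1 + 0
Back-substitute:
1 = 43 − 3·14
1 = −3·57 + 4·43
1 = 4·100 − 7·57
1 = −7·157 + 11·100
1 = 11·257 − 18·157
1 = −18·5040 + 353·257
So 257·353 ≡ 1 (mod 5040), hence d = 353.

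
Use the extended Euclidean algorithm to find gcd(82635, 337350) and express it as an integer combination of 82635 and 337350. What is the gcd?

15

Apply Euclid's algorithm to 337350 and 82635:
337350 = 4*82635 + 6810
82635 = 12*6810 + 915
6810 = 7*915 + 405
915 = 2*405 + 105
405 = 3*105 + 90
105 = 1*90 + 15
90 = 6*15 + 0
gcd(82635, 337350) = 15.
Back-substituting:
15 = 105 − 90
15 = −405 + 4·105
15 = 4·915 − 9·405
15 = −9·6810 + 67·915
15 = 67·82635 − 813·6810
15 = −813·337350 + 3319·82635
So 15 = (-813)·337350 + (3319)·82635.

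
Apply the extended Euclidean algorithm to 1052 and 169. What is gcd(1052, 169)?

1

Euclidean algorithm:
1052 = 6×169 + 38
169 = 4×38 + 17
38 = 2×17 + 4
17 = 4×4 + 1
4 = 4×1 + 0
gcd(1052, 169) = 1.
Back-substituting:
1 = 17 − 4·4
1 = −4·38 + 9·17
1 = 9·169 − 40·38
1 = −40·1052 + 249·169
So 1 = (-40)·1052 + (249)·169.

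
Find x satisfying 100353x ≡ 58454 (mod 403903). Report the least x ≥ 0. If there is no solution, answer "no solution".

First find gcd(100353, 403903):
403903 = 4·100353 + 2491
100353 = 40·2491 + 713
2491 = 3·713 + 352
713 = 2·352 + 9
352 = 39·9 + 1
9 = 9·1 + 0
gcd = 1, so a unique solution mod 403903 exists.
Back-substitute for the Bézout coefficients:
1 = 352 − 39·9
1 = −39·713 + 79·352
1 = 79·2491 − 276·713
1 = −276·100353 + 11119·2491
1 = 11119·403903 − 44752·100353
So 100353·(-44752) ≡ 1 (mod 403903), giving 100353⁻¹ ≡ 359151.
x ≡ 100353⁻¹·58454 ≡ 359151·58454 ≡ 146323 (mod 403903).

146323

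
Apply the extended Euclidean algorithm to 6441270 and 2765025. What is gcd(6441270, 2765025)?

Euclidean algorithm:
6441270 = 2×2765025 + 911220
2765025 = 3×911220 + 31365
911220 = 29×31365 + 1635
31365 = 19×1635 + 300
1635 = 5×300 + 135
300 = 2×135 + 30
135 = 4×30 + 15
30 = 2×15 + 0
gcd(6441270, 2765025) = 15.
Back-substituting:
15 = 135 − 4·30
15 = −4·300 + 9·135
15 = 9·1635 − 49·300
15 = −49·31365 + 940·1635
15 = 940·911220 − 27309·31365
15 = −27309·2765025 + 82867·911220
15 = 82867·6441270 − 193043·2765025
So 15 = (82867)·6441270 + (-193043)·2765025.

15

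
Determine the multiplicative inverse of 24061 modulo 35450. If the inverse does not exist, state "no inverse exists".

29841

Extended Euclidean algorithm:
35450 = 1*24061 + 11389
24061 = 2*11389 + 1283
11389 = 8*1283 + 1125
1283 = 1*1125 + 158
1125 = 7*158 + 19
158 = 8*19 + 6
19 = 3*6 + 1
6 = 6*1 + 0
The gcd is 1. Working backward:
1 = 19 − 3·6
1 = −3·158 + 25·19
1 = 25·1125 − 178·158
1 = −178·1283 + 203·1125
1 = 203·11389 − 1802·1283
1 = −1802·24061 + 3807·11389
1 = 3807·35450 − 5609·24061
So 24061·(-5609) ≡ 1 (mod 35450), and -5609 ≡ 29841 (mod 35450).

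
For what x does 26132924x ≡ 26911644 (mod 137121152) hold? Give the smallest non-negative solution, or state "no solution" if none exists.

31138761

First find gcd(26132924, 137121152):
137121152 = 5·26132924 + 6456532
26132924 = 4·6456532 + 306796
6456532 = 21·306796 + 13816
306796 = 22·13816 + 2844
13816 = 4·2844 + 2440
2844 = 1·2440 + 404
2440 = 6·404 + 16
404 = 25·16 + 4
16 = 4·4 + 0
gcd = 4 and 4 | 26911644, so solutions exist. Divide through by 4: 6533231x ≡ 6727911 (mod 34280288).
Now find 6533231⁻¹ mod 34280288:
34280288 = 5·6533231 + 1614133
6533231 = 4·1614133 + 76699
1614133 = 21·76699 + 3454
76699 = 22·3454 + 711
3454 = 4·711 + 610
711 = 1·610 + 101
610 = 6·101 + 4
101 = 25·4 + 1
4 = 4·1 + 0
Back-substitute:
1 = 101 − 25·4
1 = −25·610 + 151·101
1 = 151·711 − 176·610
1 = −176·3454 + 855·711
1 = 855·76699 − 18986·3454
1 = −18986·1614133 + 399561·76699
1 = 399561·6533231 − 1617230·1614133
1 = −1617230·34280288 + 8485711·6533231
So 6533231⁻¹ ≡ 8485711 (mod 34280288).
Then x ≡ 8485711·6727911 ≡ 31138761 (mod 34280288); the smallest non-negative solution is x = 31138761.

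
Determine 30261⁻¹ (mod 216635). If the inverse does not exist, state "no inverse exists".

Run Euclid on (216635, 30261):
216635 = 7×30261 + 4808
30261 = 6×4808 + 1413
4808 = 3×1413 + 569
1413 = 2×569 + 275
569 = 2×275 + 19
275 = 14×19 + 9
19 = 2×9 + 1
9 = 9×1 + 0
Since gcd(30261, 216635) = 1, back-substitute to write 1 as a combination:
1 = 19 − 2·9
1 = −2·275 + 29·19
1 = 29·569 − 60·275
1 = −60·1413 + 149·569
1 = 149·4808 − 507·1413
1 = −507·30261 + 3191·4808
1 = 3191·216635 − 22844·30261
Thus 30261·(-22844) ≡ 1 (mod 216635); reducing, -22844 mod 216635 = 193791.

193791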